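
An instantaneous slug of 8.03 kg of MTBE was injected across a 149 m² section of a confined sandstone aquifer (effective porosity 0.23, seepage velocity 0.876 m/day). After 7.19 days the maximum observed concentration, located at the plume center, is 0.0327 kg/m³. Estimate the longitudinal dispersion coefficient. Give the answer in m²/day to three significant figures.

0.568 m²/day

At the plume center C_max = M/(n_e·A·√(4πDt)), so D = M²/(4πt·(n_e·A·C_max)²).
n_e·A·C_max = 0.23 × 149 × 0.0327 = 1.121 kg/m.
D = 8.03²/(4π × 7.19 × 1.121²) = 0.568 m²/day.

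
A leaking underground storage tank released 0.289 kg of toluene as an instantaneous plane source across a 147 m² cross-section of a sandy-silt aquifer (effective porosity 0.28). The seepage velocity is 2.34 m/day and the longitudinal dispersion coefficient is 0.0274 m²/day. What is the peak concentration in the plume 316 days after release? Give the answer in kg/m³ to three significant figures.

0.000673 kg/m³

The peak of an instantaneous 1D plume sits at x = vt; there the Gaussian factor is 1 and C_max = M/(n_e·A·√(4πDt)), where n_e·A is the pore area the mass is dissolved in.
√(4πDt) = √(4π × 0.0274 × 316) = 10.43 m, so C_max = 0.289/(0.28 × 147 × 10.43) = 0.000673 kg/m³.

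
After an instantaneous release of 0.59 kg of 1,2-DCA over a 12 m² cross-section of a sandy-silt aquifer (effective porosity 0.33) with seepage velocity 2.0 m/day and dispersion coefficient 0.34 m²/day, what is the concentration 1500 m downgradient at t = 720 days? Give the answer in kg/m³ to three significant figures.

For an instantaneous plane source, C(x,t) = M/(n_e·A·√(4πDt)) · exp(−(x−vt)²/(4Dt)), with n_e·A the pore (flow) area.
Plume center vt = 2.0 × 720 = 1440 m, so the well at 1500 m is 60 m downgradient of the peak.
√(4πDt) = 55.46 m, giving peak height M/(n_e·A·√(4πDt)) = 0.59/(0.33 × 12 × 55.46) = 0.002686 kg/m³.
(x−vt)²/(4Dt) = (60)²/(4 × 0.34 × 720) = 3.676; exp(−3.676) = 0.02532.
C = 0.002686 × 0.02532 = 6.80e-05 kg/m³.

6.80e-05 kg/m³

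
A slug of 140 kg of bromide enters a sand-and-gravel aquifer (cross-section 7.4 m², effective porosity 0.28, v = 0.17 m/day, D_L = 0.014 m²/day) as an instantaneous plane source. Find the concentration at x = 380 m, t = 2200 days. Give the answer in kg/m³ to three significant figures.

2.56 kg/m³

For an instantaneous plane source, C(x,t) = M/(n_e·A·√(4πDt)) · exp(−(x−vt)²/(4Dt)), with n_e·A the pore (flow) area.
Plume center vt = 0.17 × 2200 = 374 m, so the well at 380 m is 6 m downgradient of the peak.
√(4πDt) = 19.67 m, giving peak height M/(n_e·A·√(4πDt)) = 140/(0.28 × 7.4 × 19.67) = 3.435 kg/m³.
(x−vt)²/(4Dt) = (6)²/(4 × 0.014 × 2200) = 0.2922; exp(−0.2922) = 0.7466.
C = 3.435 × 0.7466 = 2.56 kg/m³.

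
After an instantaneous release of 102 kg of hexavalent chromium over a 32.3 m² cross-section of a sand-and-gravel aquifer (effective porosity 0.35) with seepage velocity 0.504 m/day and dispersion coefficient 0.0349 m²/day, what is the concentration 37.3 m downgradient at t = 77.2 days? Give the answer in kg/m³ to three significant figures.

1.22 kg/m³

For an instantaneous plane source, C(x,t) = M/(n_e·A·√(4πDt)) · exp(−(x−vt)²/(4Dt)), with n_e·A the pore (flow) area.
Plume center vt = 0.504 × 77.2 = 38.9088 m, so the well at 37.3 m is 1.6088 m upgradient of the peak.
√(4πDt) = 5.819 m, giving peak height M/(n_e·A·√(4πDt)) = 102/(0.35 × 32.3 × 5.819) = 1.551 kg/m³.
(x−vt)²/(4Dt) = (-1.6088)²/(4 × 0.0349 × 77.2) = 0.2402; exp(−0.2402) = 0.7865.
C = 1.551 × 0.7865 = 1.22 kg/m³.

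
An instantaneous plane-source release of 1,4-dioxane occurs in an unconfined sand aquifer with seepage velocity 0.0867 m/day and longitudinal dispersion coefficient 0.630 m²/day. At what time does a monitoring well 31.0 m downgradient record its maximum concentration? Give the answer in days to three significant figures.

283 days

For the 1D instantaneous-source solution, setting ∂C/∂t = 0 at fixed x gives v²t² + 2Dt − x² = 0, so t = (√(D² + v²x²) − D)/v².
√(D² + v²x²) = √(0.630² + 0.0867² × 31.0²) = 2.761; v² = 0.00751689.
t = (2.761 − 0.630)/0.00751689 = 283 days (vs. the pure-advection estimate x/v = 358 d).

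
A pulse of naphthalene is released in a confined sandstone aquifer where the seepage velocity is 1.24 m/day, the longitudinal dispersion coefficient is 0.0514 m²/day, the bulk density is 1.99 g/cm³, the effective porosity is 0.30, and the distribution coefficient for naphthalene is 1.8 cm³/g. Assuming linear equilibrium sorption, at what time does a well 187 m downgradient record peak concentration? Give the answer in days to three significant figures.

1950 days

Retardation factor R = 1 + ρ_b·K_d/n = 1 + 1.99 × 1.8/0.30 = 12.94.
Sorption retards both mechanisms: v_R = v/R = 0.09583 m/day, D_R = D/R = 0.003972 m²/day.
Peak time from v_R²t² + 2D_R t − x² = 0: t = (√(D_R² + v_R²x²) − D_R)/v_R².
√(D_R² + v_R²x²) = √(0.003972² + 0.09583² × 187²) = 17.92; v_R² = 0.009183.
t = (17.92 − 0.003972)/0.009183 = 1950 days.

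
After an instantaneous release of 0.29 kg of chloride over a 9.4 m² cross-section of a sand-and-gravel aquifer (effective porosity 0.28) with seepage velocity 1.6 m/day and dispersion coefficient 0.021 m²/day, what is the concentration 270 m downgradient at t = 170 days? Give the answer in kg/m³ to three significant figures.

For an instantaneous plane source, C(x,t) = M/(n_e·A·√(4πDt)) · exp(−(x−vt)²/(4Dt)), with n_e·A the pore (flow) area.
Plume center vt = 1.6 × 170 = 272 m, so the well at 270 m is 2 m upgradient of the peak.
√(4πDt) = 6.698 m, giving peak height M/(n_e·A·√(4πDt)) = 0.29/(0.28 × 9.4 × 6.698) = 0.01645 kg/m³.
(x−vt)²/(4Dt) = (-2)²/(4 × 0.021 × 170) = 0.2801; exp(−0.2801) = 0.7557.
C = 0.01645 × 0.7557 = 0.0124 kg/m³.

0.0124 kg/m³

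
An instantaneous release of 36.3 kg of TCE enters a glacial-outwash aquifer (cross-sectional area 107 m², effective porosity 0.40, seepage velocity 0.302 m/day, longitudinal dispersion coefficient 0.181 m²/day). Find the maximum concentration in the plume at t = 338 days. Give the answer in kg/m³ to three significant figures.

The peak of an instantaneous 1D plume sits at x = vt; there the Gaussian factor is 1 and C_max = M/(n_e·A·√(4πDt)), where n_e·A is the pore area the mass is dissolved in.
√(4πDt) = √(4π × 0.181 × 338) = 27.73 m, so C_max = 36.3/(0.40 × 107 × 27.73) = 0.0306 kg/m³.

0.0306 kg/m³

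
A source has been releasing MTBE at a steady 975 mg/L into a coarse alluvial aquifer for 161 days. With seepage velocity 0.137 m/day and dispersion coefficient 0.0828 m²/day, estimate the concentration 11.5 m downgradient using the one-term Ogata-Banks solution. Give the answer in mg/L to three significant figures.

955 mg/L

For a continuous step input, C/C₀ ≈ ½·erfc((x−vt)/(2√(Dt))).
vt = 0.137 × 161 = 22.057 m and 2√(Dt) = 2√(0.0828 × 161) = 7.302 m.
Argument (x−vt)/(2√(Dt)) = (11.5 − 22.057)/7.302 = -1.446; ½·erfc(-1.446) = 0.9796.
C = 975 × 0.9796 = 955 mg/L.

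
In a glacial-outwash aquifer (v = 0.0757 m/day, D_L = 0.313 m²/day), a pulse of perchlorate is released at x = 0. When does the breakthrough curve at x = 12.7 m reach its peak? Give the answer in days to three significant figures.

For the 1D instantaneous-source solution, setting ∂C/∂t = 0 at fixed x gives v²t² + 2Dt − x² = 0, so t = (√(D² + v²x²) − D)/v².
√(D² + v²x²) = √(0.313² + 0.0757² × 12.7²) = 1.011; v² = 0.00573049.
t = (1.011 − 0.313)/0.00573049 = 122 days (vs. the pure-advection estimate x/v = 168 d).

122 days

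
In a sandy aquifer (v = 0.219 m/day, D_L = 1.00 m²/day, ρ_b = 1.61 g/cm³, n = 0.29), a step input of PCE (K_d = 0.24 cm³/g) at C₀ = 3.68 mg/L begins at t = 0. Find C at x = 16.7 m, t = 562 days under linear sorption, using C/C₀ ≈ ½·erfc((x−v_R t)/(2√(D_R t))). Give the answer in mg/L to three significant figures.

3.50 mg/L

Retardation factor R = 1 + ρ_b·K_d/n = 1 + 1.61 × 0.24/0.29 = 2.332.
Sorption retards both mechanisms: v_R = v/R = 0.09391 m/day, D_R = D/R = 0.4288 m²/day.
v_R·t = 0.09391 × 562 = 52.77742 m; 2√(D_R t) = 31.05 m; argument = (16.7 − 52.77742)/31.05 = -1.162.
C = C₀ × ½·erfc(-1.162) = 3.68 × 0.9498 = 3.50 mg/L.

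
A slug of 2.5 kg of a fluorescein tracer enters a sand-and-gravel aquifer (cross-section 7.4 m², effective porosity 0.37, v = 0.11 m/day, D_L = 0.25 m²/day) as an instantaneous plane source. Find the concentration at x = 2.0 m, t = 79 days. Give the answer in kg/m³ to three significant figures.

For an instantaneous plane source, C(x,t) = M/(n_e·A·√(4πDt)) · exp(−(x−vt)²/(4Dt)), with n_e·A the pore (flow) area.
Plume center vt = 0.11 × 79 = 8.69 m, so the well at 2.0 m is 6.69 m upgradient of the peak.
√(4πDt) = 15.75 m, giving peak height M/(n_e·A·√(4πDt)) = 2.5/(0.37 × 7.4 × 15.75) = 0.05797 kg/m³.
(x−vt)²/(4Dt) = (-6.69)²/(4 × 0.25 × 79) = 0.5665; exp(−0.5665) = 0.5675.
C = 0.05797 × 0.5675 = 0.0329 kg/m³.

0.0329 kg/m³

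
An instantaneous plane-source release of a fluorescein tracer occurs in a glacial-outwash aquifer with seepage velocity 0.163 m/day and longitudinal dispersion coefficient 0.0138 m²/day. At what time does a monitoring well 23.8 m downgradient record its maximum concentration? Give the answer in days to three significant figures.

For the 1D instantaneous-source solution, setting ∂C/∂t = 0 at fixed x gives v²t² + 2Dt − x² = 0, so t = (√(D² + v²x²) − D)/v².
√(D² + v²x²) = √(0.0138² + 0.163² × 23.8²) = 3.879; v² = 0.026569.
t = (3.879 − 0.0138)/0.026569 = 145 days (vs. the pure-advection estimate x/v = 146 d).

145 days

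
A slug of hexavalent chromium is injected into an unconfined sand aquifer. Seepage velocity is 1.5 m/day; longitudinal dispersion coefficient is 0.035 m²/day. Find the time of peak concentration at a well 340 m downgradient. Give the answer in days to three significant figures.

For the 1D instantaneous-source solution, setting ∂C/∂t = 0 at fixed x gives v²t² + 2Dt − x² = 0, so t = (√(D² + v²x²) − D)/v².
√(D² + v²x²) = √(0.035² + 1.5² × 340²) = 510.0; v² = 2.25.
t = (510.0 − 0.035)/2.25 = 227 days (vs. the pure-advection estimate x/v = 227 d).

227 days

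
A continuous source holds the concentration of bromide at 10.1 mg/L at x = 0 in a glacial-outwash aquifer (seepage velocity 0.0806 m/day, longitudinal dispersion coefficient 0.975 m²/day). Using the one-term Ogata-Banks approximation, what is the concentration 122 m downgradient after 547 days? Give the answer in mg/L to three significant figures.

0.0861 mg/L

For a continuous step input, C/C₀ ≈ ½·erfc((x−vt)/(2√(Dt))).
vt = 0.0806 × 547 = 44.0882 m and 2√(Dt) = 2√(0.975 × 547) = 46.19 m.
Argument (x−vt)/(2√(Dt)) = (122 − 44.0882)/46.19 = 1.687; ½·erfc(1.687) = 0.008522.
C = 10.1 × 0.008522 = 0.0861 mg/L.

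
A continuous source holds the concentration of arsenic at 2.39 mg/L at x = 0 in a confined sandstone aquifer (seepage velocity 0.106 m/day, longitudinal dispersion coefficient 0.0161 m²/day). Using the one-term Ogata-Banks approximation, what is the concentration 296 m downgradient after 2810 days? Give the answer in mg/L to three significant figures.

For a continuous step input, C/C₀ ≈ ½·erfc((x−vt)/(2√(Dt))).
vt = 0.106 × 2810 = 297.86 m and 2√(Dt) = 2√(0.0161 × 2810) = 13.45 m.
Argument (x−vt)/(2√(Dt)) = (296 − 297.86)/13.45 = -0.1383; ½·erfc(-0.1383) = 0.5775.
C = 2.39 × 0.5775 = 1.38 mg/L.

1.38 mg/L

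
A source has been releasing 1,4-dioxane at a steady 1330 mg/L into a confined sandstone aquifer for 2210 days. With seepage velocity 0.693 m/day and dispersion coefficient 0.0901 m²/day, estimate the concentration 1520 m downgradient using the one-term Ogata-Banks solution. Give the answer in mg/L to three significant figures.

955 mg/L

For a continuous step input, C/C₀ ≈ ½·erfc((x−vt)/(2√(Dt))).
vt = 0.693 × 2210 = 1531.53 m and 2√(Dt) = 2√(0.0901 × 2210) = 28.22 m.
Argument (x−vt)/(2√(Dt)) = (1520 − 1531.53)/28.22 = -0.4086; ½·erfc(-0.4086) = 0.7183.
C = 1330 × 0.7183 = 955 mg/L.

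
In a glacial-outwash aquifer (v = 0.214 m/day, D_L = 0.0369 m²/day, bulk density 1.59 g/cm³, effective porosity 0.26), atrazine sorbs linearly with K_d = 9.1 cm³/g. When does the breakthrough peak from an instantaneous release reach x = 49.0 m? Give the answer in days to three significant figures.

12900 days

Retardation factor R = 1 + ρ_b·K_d/n = 1 + 1.59 × 9.1/0.26 = 56.65.
Sorption retards both mechanisms: v_R = v/R = 0.003778 m/day, D_R = D/R = 0.0006514 m²/day.
Peak time from v_R²t² + 2D_R t − x² = 0: t = (√(D_R² + v_R²x²) − D_R)/v_R².
√(D_R² + v_R²x²) = √(0.0006514² + 0.003778² × 49.0²) = 0.1851; v_R² = 1.427e-05.
t = (0.1851 − 0.0006514)/1.427e-05 = 12900 days.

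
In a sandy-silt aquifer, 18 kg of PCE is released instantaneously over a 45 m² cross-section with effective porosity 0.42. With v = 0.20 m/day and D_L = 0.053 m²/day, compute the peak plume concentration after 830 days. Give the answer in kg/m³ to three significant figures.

0.0405 kg/m³

The peak of an instantaneous 1D plume sits at x = vt; there the Gaussian factor is 1 and C_max = M/(n_e·A·√(4πDt)), where n_e·A is the pore area the mass is dissolved in.
√(4πDt) = √(4π × 0.053 × 830) = 23.51 m, so C_max = 18/(0.42 × 45 × 23.51) = 0.0405 kg/m³.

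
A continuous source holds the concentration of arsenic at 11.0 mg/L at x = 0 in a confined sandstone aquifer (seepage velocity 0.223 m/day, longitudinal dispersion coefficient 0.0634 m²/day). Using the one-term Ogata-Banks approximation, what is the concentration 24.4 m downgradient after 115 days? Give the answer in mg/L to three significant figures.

For a continuous step input, C/C₀ ≈ ½·erfc((x−vt)/(2√(Dt))).
vt = 0.223 × 115 = 25.645 m and 2√(Dt) = 2√(0.0634 × 115) = 5.400 m.
Argument (x−vt)/(2√(Dt)) = (24.4 − 25.645)/5.400 = -0.2306; ½·erfc(-0.2306) = 0.6278.
C = 11.0 × 0.6278 = 6.91 mg/L.

6.91 mg/L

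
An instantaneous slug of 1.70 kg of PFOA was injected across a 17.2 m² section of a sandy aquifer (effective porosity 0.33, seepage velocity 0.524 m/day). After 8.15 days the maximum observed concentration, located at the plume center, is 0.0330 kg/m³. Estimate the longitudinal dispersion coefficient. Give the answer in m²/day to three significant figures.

0.804 m²/day

At the plume center C_max = M/(n_e·A·√(4πDt)), so D = M²/(4πt·(n_e·A·C_max)²).
n_e·A·C_max = 0.33 × 17.2 × 0.0330 = 0.1873 kg/m.
D = 1.70²/(4π × 8.15 × 0.1873²) = 0.804 m²/day.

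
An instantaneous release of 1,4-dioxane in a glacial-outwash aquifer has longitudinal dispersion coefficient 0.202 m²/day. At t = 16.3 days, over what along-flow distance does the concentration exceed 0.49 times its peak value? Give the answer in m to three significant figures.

6.13 m

The plume is Gaussian with σ = √(2Dt) = √(2 × 0.202 × 16.3) = 2.566 m.
C/C_peak = exp(−Δx²/(2σ²)) = 0.49 ⇒ Δx = σ·√(−2 ln 0.49) = 2.566 × 1.194 = 3.064 m.
Width = 2Δx = 6.13 m.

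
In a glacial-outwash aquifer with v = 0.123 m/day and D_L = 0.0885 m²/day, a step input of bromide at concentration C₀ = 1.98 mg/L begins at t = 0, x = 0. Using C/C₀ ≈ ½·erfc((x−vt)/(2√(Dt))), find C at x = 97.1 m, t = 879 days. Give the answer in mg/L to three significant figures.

1.61 mg/L

For a continuous step input, C/C₀ ≈ ½·erfc((x−vt)/(2√(Dt))).
vt = 0.123 × 879 = 108.117 m and 2√(Dt) = 2√(0.0885 × 879) = 17.64 m.
Argument (x−vt)/(2√(Dt)) = (97.1 − 108.117)/17.64 = -0.6245; ½·erfc(-0.6245) = 0.8114.
C = 1.98 × 0.8114 = 1.61 mg/L.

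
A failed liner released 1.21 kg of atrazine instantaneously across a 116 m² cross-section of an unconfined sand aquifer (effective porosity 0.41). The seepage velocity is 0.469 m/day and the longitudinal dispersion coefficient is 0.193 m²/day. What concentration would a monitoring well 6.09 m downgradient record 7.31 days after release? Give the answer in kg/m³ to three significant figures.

For an instantaneous plane source, C(x,t) = M/(n_e·A·√(4πDt)) · exp(−(x−vt)²/(4Dt)), with n_e·A the pore (flow) area.
Plume center vt = 0.469 × 7.31 = 3.42839 m, so the well at 6.09 m is 2.66161 m downgradient of the peak.
√(4πDt) = 4.211 m, giving peak height M/(n_e·A·√(4πDt)) = 1.21/(0.41 × 116 × 4.211) = 0.006042 kg/m³.
(x−vt)²/(4Dt) = (2.66161)²/(4 × 0.193 × 7.31) = 1.255; exp(−1.255) = 0.2851.
C = 0.006042 × 0.2851 = 0.00172 kg/m³.

0.00172 kg/m³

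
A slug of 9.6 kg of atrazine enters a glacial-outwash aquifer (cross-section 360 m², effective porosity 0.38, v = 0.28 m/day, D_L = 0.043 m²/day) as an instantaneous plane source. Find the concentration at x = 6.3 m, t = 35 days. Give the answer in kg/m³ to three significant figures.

0.00211 kg/m³

For an instantaneous plane source, C(x,t) = M/(n_e·A·√(4πDt)) · exp(−(x−vt)²/(4Dt)), with n_e·A the pore (flow) area.
Plume center vt = 0.28 × 35 = 9.8 m, so the well at 6.3 m is 3.5 m upgradient of the peak.
√(4πDt) = 4.349 m, giving peak height M/(n_e·A·√(4πDt)) = 9.6/(0.38 × 360 × 4.349) = 0.01614 kg/m³.
(x−vt)²/(4Dt) = (-3.5)²/(4 × 0.043 × 35) = 2.035; exp(−2.035) = 0.1307.
C = 0.01614 × 0.1307 = 0.00211 kg/m³.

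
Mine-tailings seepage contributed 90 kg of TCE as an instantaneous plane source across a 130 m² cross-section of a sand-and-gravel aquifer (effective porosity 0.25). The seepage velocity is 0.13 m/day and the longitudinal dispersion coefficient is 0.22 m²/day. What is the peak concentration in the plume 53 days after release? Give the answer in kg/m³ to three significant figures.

The peak of an instantaneous 1D plume sits at x = vt; there the Gaussian factor is 1 and C_max = M/(n_e·A·√(4πDt)), where n_e·A is the pore area the mass is dissolved in.
√(4πDt) = √(4π × 0.22 × 53) = 12.10 m, so C_max = 90/(0.25 × 130 × 12.10) = 0.229 kg/m³.

0.229 kg/m³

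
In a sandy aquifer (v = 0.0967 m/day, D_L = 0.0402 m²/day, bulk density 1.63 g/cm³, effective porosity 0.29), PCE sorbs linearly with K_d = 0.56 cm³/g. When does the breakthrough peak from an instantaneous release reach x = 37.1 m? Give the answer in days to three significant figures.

Retardation factor R = 1 + ρ_b·K_d/n = 1 + 1.63 × 0.56/0.29 = 4.148.
Sorption retards both mechanisms: v_R = v/R = 0.02331 m/day, D_R = D/R = 0.009691 m²/day.
Peak time from v_R²t² + 2D_R t − x² = 0: t = (√(D_R² + v_R²x²) − D_R)/v_R².
√(D_R² + v_R²x²) = √(0.009691² + 0.02331² × 37.1²) = 0.8649; v_R² = 0.0005434.
t = (0.8649 − 0.009691)/0.0005434 = 1570 days.

1570 days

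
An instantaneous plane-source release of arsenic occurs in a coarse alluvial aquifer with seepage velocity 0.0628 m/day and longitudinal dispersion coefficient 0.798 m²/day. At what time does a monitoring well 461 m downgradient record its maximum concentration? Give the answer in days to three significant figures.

7140 days

For the 1D instantaneous-source solution, setting ∂C/∂t = 0 at fixed x gives v²t² + 2Dt − x² = 0, so t = (√(D² + v²x²) − D)/v².
√(D² + v²x²) = √(0.798² + 0.0628² × 461²) = 28.96; v² = 0.00394384.
t = (28.96 − 0.798)/0.00394384 = 7140 days (vs. the pure-advection estimate x/v = 7340 d).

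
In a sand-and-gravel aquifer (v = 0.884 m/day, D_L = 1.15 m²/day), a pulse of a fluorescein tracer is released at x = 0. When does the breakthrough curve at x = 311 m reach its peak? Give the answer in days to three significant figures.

For the 1D instantaneous-source solution, setting ∂C/∂t = 0 at fixed x gives v²t² + 2Dt − x² = 0, so t = (√(D² + v²x²) − D)/v².
√(D² + v²x²) = √(1.15² + 0.884² × 311²) = 274.9; v² = 0.781456.
t = (274.9 − 1.15)/0.781456 = 350 days (vs. the pure-advection estimate x/v = 352 d).

350 days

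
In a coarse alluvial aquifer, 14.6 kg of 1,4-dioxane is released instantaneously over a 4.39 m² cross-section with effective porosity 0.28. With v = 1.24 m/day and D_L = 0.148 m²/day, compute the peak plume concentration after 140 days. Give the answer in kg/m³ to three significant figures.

0.736 kg/m³

The peak of an instantaneous 1D plume sits at x = vt; there the Gaussian factor is 1 and C_max = M/(n_e·A·√(4πDt)), where n_e·A is the pore area the mass is dissolved in.
√(4πDt) = √(4π × 0.148 × 140) = 16.14 m, so C_max = 14.6/(0.28 × 4.39 × 16.14) = 0.736 kg/m³.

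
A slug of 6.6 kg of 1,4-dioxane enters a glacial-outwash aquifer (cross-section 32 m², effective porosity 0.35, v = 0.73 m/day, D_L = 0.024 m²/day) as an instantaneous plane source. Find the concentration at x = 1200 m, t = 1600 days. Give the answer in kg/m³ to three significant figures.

For an instantaneous plane source, C(x,t) = M/(n_e·A·√(4πDt)) · exp(−(x−vt)²/(4Dt)), with n_e·A the pore (flow) area.
Plume center vt = 0.73 × 1600 = 1168 m, so the well at 1200 m is 32 m downgradient of the peak.
√(4πDt) = 21.97 m, giving peak height M/(n_e·A·√(4πDt)) = 6.6/(0.35 × 32 × 21.97) = 0.02682 kg/m³.
(x−vt)²/(4Dt) = (32)²/(4 × 0.024 × 1600) = 6.667; exp(−6.667) = 0.001272.
C = 0.02682 × 0.001272 = 3.41e-05 kg/m³.

3.41e-05 kg/m³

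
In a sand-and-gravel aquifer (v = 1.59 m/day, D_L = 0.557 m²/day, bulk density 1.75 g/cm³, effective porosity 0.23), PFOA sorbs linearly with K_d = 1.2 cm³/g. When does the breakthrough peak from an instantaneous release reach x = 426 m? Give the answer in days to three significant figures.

Retardation factor R = 1 + ρ_b·K_d/n = 1 + 1.75 × 1.2/0.23 = 10.13.
Sorption retards both mechanisms: v_R = v/R = 0.1570 m/day, D_R = D/R = 0.05499 m²/day.
Peak time from v_R²t² + 2D_R t − x² = 0: t = (√(D_R² + v_R²x²) − D_R)/v_R².
√(D_R² + v_R²x²) = √(0.05499² + 0.1570² × 426²) = 66.88; v_R² = 0.02465.
t = (66.88 − 0.05499)/0.02465 = 2710 days.

2710 days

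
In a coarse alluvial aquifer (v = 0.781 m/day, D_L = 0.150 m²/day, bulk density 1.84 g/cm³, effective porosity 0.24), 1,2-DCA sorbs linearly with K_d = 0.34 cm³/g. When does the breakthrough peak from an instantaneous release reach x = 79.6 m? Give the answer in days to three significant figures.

367 days

Retardation factor R = 1 + ρ_b·K_d/n = 1 + 1.84 × 0.34/0.24 = 3.607.
Sorption retards both mechanisms: v_R = v/R = 0.2165 m/day, D_R = D/R = 0.04159 m²/day.
Peak time from v_R²t² + 2D_R t − x² = 0: t = (√(D_R² + v_R²x²) − D_R)/v_R².
√(D_R² + v_R²x²) = √(0.04159² + 0.2165² × 79.6²) = 17.23; v_R² = 0.04687.
t = (17.23 − 0.04159)/0.04687 = 367 days.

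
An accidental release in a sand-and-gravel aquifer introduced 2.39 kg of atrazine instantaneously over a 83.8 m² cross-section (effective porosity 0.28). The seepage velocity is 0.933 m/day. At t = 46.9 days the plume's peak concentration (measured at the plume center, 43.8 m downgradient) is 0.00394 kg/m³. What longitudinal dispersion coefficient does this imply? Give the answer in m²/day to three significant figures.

At the plume center C_max = M/(n_e·A·√(4πDt)), so D = M²/(4πt·(n_e·A·C_max)²).
n_e·A·C_max = 0.28 × 83.8 × 0.00394 = 0.09245 kg/m.
D = 2.39²/(4π × 46.9 × 0.09245²) = 1.13 m²/day.

1.13 m²/day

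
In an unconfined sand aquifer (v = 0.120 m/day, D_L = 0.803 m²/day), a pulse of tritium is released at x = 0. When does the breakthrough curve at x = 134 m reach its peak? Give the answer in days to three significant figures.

For the 1D instantaneous-source solution, setting ∂C/∂t = 0 at fixed x gives v²t² + 2Dt − x² = 0, so t = (√(D² + v²x²) − D)/v².
√(D² + v²x²) = √(0.803² + 0.120² × 134²) = 16.10; v² = 0.0144.
t = (16.10 − 0.803)/0.0144 = 1060 days (vs. the pure-advection estimate x/v = 1120 d).

1060 days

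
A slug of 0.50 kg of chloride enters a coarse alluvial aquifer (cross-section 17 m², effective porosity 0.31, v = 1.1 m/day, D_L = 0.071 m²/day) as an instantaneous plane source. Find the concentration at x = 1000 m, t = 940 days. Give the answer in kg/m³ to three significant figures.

4.31e-05 kg/m³

For an instantaneous plane source, C(x,t) = M/(n_e·A·√(4πDt)) · exp(−(x−vt)²/(4Dt)), with n_e·A the pore (flow) area.
Plume center vt = 1.1 × 940 = 1034 m, so the well at 1000 m is 34 m upgradient of the peak.
√(4πDt) = 28.96 m, giving peak height M/(n_e·A·√(4πDt)) = 0.50/(0.31 × 17 × 28.96) = 0.003276 kg/m³.
(x−vt)²/(4Dt) = (-34)²/(4 × 0.071 × 940) = 4.330; exp(−4.330) = 0.01317.
C = 0.003276 × 0.01317 = 4.31e-05 kg/m³.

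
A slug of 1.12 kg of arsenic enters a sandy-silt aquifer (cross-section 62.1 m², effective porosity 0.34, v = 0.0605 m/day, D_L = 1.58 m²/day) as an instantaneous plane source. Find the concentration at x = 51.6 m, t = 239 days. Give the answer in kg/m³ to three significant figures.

0.000309 kg/m³

For an instantaneous plane source, C(x,t) = M/(n_e·A·√(4πDt)) · exp(−(x−vt)²/(4Dt)), with n_e·A the pore (flow) area.
Plume center vt = 0.0605 × 239 = 14.4595 m, so the well at 51.6 m is 37.1405 m downgradient of the peak.
√(4πDt) = 68.89 m, giving peak height M/(n_e·A·√(4πDt)) = 1.12/(0.34 × 62.1 × 68.89) = 0.0007700 kg/m³.
(x−vt)²/(4Dt) = (37.1405)²/(4 × 1.58 × 239) = 0.9132; exp(−0.9132) = 0.4012.
C = 0.0007700 × 0.4012 = 0.000309 kg/m³.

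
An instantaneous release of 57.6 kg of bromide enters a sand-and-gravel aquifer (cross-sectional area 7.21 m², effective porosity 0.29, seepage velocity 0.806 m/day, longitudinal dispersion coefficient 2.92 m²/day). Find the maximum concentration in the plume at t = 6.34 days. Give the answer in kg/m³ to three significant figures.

The peak of an instantaneous 1D plume sits at x = vt; there the Gaussian factor is 1 and C_max = M/(n_e·A·√(4πDt)), where n_e·A is the pore area the mass is dissolved in.
√(4πDt) = √(4π × 2.92 × 6.34) = 15.25 m, so C_max = 57.6/(0.29 × 7.21 × 15.25) = 1.81 kg/m³.

1.81 kg/m³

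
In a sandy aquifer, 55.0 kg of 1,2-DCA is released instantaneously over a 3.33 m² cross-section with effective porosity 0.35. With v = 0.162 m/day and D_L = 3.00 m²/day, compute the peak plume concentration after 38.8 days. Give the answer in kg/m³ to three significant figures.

1.23 kg/m³

The peak of an instantaneous 1D plume sits at x = vt; there the Gaussian factor is 1 and C_max = M/(n_e·A·√(4πDt)), where n_e·A is the pore area the mass is dissolved in.
√(4πDt) = √(4π × 3.00 × 38.8) = 38.25 m, so C_max = 55.0/(0.35 × 3.33 × 38.25) = 1.23 kg/m³.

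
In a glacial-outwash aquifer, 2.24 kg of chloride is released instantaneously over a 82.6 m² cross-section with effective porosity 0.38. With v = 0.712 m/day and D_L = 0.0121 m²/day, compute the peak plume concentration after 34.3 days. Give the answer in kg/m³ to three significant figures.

The peak of an instantaneous 1D plume sits at x = vt; there the Gaussian factor is 1 and C_max = M/(n_e·A·√(4πDt)), where n_e·A is the pore area the mass is dissolved in.
√(4πDt) = √(4π × 0.0121 × 34.3) = 2.284 m, so C_max = 2.24/(0.38 × 82.6 × 2.284) = 0.0312 kg/m³.

0.0312 kg/m³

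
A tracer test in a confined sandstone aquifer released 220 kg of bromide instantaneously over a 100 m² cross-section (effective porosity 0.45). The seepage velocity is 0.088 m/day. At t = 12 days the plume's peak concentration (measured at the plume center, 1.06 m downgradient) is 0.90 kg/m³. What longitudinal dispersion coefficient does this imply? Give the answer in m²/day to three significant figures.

At the plume center C_max = M/(n_e·A·√(4πDt)), so D = M²/(4πt·(n_e·A·C_max)²).
n_e·A·C_max = 0.45 × 100 × 0.90 = 40.50 kg/m.
D = 220²/(4π × 12 × 40.50²) = 0.196 m²/day.

0.196 m²/day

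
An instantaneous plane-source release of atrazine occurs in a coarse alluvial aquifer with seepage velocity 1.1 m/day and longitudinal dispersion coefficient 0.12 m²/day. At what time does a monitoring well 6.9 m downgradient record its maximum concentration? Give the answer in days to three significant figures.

6.17 days

For the 1D instantaneous-source solution, setting ∂C/∂t = 0 at fixed x gives v²t² + 2Dt − x² = 0, so t = (√(D² + v²x²) − D)/v².
√(D² + v²x²) = √(0.12² + 1.1² × 6.9²) = 7.591; v² = 1.21.
t = (7.591 − 0.12)/1.21 = 6.17 days (vs. the pure-advection estimate x/v = 6.27 d).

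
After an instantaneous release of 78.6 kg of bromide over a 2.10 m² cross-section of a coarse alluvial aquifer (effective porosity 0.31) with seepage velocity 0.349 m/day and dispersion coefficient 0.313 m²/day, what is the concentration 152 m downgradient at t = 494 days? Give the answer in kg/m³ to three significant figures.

For an instantaneous plane source, C(x,t) = M/(n_e·A·√(4πDt)) · exp(−(x−vt)²/(4Dt)), with n_e·A the pore (flow) area.
Plume center vt = 0.349 × 494 = 172.406 m, so the well at 152 m is 20.406 m upgradient of the peak.
√(4πDt) = 44.08 m, giving peak height M/(n_e·A·√(4πDt)) = 78.6/(0.31 × 2.10 × 44.08) = 2.739 kg/m³.
(x−vt)²/(4Dt) = (-20.406)²/(4 × 0.313 × 494) = 0.6733; exp(−0.6733) = 0.5100.
C = 2.739 × 0.5100 = 1.40 kg/m³.

1.40 kg/m³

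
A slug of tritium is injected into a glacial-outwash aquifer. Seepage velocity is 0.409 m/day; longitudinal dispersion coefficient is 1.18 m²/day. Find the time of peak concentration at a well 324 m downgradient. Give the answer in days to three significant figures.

785 days

For the 1D instantaneous-source solution, setting ∂C/∂t = 0 at fixed x gives v²t² + 2Dt − x² = 0, so t = (√(D² + v²x²) − D)/v².
√(D² + v²x²) = √(1.18² + 0.409² × 324²) = 132.5; v² = 0.167281.
t = (132.5 − 1.18)/0.167281 = 785 days (vs. the pure-advection estimate x/v = 792 d).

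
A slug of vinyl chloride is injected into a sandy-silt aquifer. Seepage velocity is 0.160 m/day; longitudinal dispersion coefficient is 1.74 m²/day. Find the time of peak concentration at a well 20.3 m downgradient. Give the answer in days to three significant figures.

For the 1D instantaneous-source solution, setting ∂C/∂t = 0 at fixed x gives v²t² + 2Dt − x² = 0, so t = (√(D² + v²x²) − D)/v².
√(D² + v²x²) = √(1.74² + 0.160² × 20.3²) = 3.685; v² = 0.0256.
t = (3.685 − 1.74)/0.0256 = 76.0 days (vs. the pure-advection estimate x/v = 127 d).

76.0 days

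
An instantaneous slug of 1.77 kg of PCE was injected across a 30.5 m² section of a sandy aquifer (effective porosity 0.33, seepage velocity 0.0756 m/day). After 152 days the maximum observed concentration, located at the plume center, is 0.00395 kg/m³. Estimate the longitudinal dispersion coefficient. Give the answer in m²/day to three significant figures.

1.04 m²/day

At the plume center C_max = M/(n_e·A·√(4πDt)), so D = M²/(4πt·(n_e·A·C_max)²).
n_e·A·C_max = 0.33 × 30.5 × 0.00395 = 0.03976 kg/m.
D = 1.77²/(4π × 152 × 0.03976²) = 1.04 m²/day.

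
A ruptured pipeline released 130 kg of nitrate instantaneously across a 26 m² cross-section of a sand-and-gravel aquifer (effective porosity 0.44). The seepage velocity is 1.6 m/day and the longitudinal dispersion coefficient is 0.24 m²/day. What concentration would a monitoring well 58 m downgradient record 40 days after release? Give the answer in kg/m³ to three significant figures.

0.405 kg/m³

For an instantaneous plane source, C(x,t) = M/(n_e·A·√(4πDt)) · exp(−(x−vt)²/(4Dt)), with n_e·A the pore (flow) area.
Plume center vt = 1.6 × 40 = 64 m, so the well at 58 m is 6 m upgradient of the peak.
√(4πDt) = 10.98 m, giving peak height M/(n_e·A·√(4πDt)) = 130/(0.44 × 26 × 10.98) = 1.035 kg/m³.
(x−vt)²/(4Dt) = (-6)²/(4 × 0.24 × 40) = 0.9375; exp(−0.9375) = 0.3916.
C = 1.035 × 0.3916 = 0.405 kg/m³.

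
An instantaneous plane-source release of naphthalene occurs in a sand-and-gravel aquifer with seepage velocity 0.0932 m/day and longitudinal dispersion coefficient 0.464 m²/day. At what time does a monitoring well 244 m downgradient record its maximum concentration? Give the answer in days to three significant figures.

2570 days

For the 1D instantaneous-source solution, setting ∂C/∂t = 0 at fixed x gives v²t² + 2Dt − x² = 0, so t = (√(D² + v²x²) − D)/v².
√(D² + v²x²) = √(0.464² + 0.0932² × 244²) = 22.75; v² = 0.00868624.
t = (22.75 − 0.464)/0.00868624 = 2570 days (vs. the pure-advection estimate x/v = 2620 d).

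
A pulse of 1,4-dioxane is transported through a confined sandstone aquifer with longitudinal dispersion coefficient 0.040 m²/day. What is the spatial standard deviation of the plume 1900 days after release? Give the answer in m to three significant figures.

Dispersive spreading gives a Gaussian with σ² = 2Dt; advection only shifts the center.
σ = √(2 × 0.040 × 1900) = 12.3 m.

12.3 m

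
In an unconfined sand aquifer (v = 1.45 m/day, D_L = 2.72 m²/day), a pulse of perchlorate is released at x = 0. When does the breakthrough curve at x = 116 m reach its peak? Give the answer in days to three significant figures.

78.7 days

For the 1D instantaneous-source solution, setting ∂C/∂t = 0 at fixed x gives v²t² + 2Dt − x² = 0, so t = (√(D² + v²x²) − D)/v².
√(D² + v²x²) = √(2.72² + 1.45² × 116²) = 168.2; v² = 2.1025.
t = (168.2 − 2.72)/2.1025 = 78.7 days (vs. the pure-advection estimate x/v = 80.0 d).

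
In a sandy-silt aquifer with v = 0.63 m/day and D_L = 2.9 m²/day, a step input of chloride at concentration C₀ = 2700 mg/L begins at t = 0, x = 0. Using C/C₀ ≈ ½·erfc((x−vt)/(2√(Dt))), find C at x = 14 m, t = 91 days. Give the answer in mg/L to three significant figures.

2620 mg/L

For a continuous step input, C/C₀ ≈ ½·erfc((x−vt)/(2√(Dt))).
vt = 0.63 × 91 = 57.33 m and 2√(Dt) = 2√(2.9 × 91) = 32.49 m.
Argument (x−vt)/(2√(Dt)) = (14 − 57.33)/32.49 = -1.334; ½·erfc(-1.334) = 0.9704.
C = 2700 × 0.9704 = 2620 mg/L.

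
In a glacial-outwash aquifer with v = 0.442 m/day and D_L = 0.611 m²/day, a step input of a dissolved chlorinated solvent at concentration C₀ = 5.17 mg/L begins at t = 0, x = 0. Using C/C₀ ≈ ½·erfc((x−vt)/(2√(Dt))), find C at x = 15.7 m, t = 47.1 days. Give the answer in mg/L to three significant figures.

For a continuous step input, C/C₀ ≈ ½·erfc((x−vt)/(2√(Dt))).
vt = 0.442 × 47.1 = 20.8182 m and 2√(Dt) = 2√(0.611 × 47.1) = 10.73 m.
Argument (x−vt)/(2√(Dt)) = (15.7 − 20.8182)/10.73 = -0.4770; ½·erfc(-0.4770) = 0.7500.
C = 5.17 × 0.7500 = 3.88 mg/L.

3.88 mg/L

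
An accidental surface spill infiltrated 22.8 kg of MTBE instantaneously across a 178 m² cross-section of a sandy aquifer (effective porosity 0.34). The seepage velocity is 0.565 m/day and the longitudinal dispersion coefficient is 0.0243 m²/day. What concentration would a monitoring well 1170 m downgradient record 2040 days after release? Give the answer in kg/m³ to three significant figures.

0.00328 kg/m³

For an instantaneous plane source, C(x,t) = M/(n_e·A·√(4πDt)) · exp(−(x−vt)²/(4Dt)), with n_e·A the pore (flow) area.
Plume center vt = 0.565 × 2040 = 1152.6 m, so the well at 1170 m is 17.4 m downgradient of the peak.
√(4πDt) = 24.96 m, giving peak height M/(n_e·A·√(4πDt)) = 22.8/(0.34 × 178 × 24.96) = 0.01509 kg/m³.
(x−vt)²/(4Dt) = (17.4)²/(4 × 0.0243 × 2040) = 1.527; exp(−1.527) = 0.2172.
C = 0.01509 × 0.2172 = 0.00328 kg/m³.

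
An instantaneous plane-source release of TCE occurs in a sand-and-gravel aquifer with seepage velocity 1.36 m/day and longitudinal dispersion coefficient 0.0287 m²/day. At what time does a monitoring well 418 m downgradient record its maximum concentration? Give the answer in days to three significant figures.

307 days

For the 1D instantaneous-source solution, setting ∂C/∂t = 0 at fixed x gives v²t² + 2Dt − x² = 0, so t = (√(D² + v²x²) − D)/v².
√(D² + v²x²) = √(0.0287² + 1.36² × 418²) = 568.5; v² = 1.8496.
t = (568.5 − 0.0287)/1.8496 = 307 days (vs. the pure-advection estimate x/v = 307 d).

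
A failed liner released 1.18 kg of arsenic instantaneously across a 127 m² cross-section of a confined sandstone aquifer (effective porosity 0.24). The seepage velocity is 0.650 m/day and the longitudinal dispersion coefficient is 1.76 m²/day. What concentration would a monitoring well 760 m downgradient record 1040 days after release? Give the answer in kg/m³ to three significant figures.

9.74e-05 kg/m³

For an instantaneous plane source, C(x,t) = M/(n_e·A·√(4πDt)) · exp(−(x−vt)²/(4Dt)), with n_e·A the pore (flow) area.
Plume center vt = 0.650 × 1040 = 676 m, so the well at 760 m is 84 m downgradient of the peak.
√(4πDt) = 151.7 m, giving peak height M/(n_e·A·√(4πDt)) = 1.18/(0.24 × 127 × 151.7) = 0.0002552 kg/m³.
(x−vt)²/(4Dt) = (84)²/(4 × 1.76 × 1040) = 0.9637; exp(−0.9637) = 0.3815.
C = 0.0002552 × 0.3815 = 9.74e-05 kg/m³.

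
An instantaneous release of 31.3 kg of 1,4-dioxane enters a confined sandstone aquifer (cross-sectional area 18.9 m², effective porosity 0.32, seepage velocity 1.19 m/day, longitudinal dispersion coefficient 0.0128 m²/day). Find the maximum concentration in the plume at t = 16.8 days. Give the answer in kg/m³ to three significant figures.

The peak of an instantaneous 1D plume sits at x = vt; there the Gaussian factor is 1 and C_max = M/(n_e·A·√(4πDt)), where n_e·A is the pore area the mass is dissolved in.
√(4πDt) = √(4π × 0.0128 × 16.8) = 1.644 m, so C_max = 31.3/(0.32 × 18.9 × 1.644) = 3.15 kg/m³.

3.15 kg/m³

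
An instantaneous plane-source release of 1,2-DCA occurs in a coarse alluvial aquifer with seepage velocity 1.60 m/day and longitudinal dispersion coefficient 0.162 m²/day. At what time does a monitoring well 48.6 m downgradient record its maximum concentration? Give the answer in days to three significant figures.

For the 1D instantaneous-source solution, setting ∂C/∂t = 0 at fixed x gives v²t² + 2Dt − x² = 0, so t = (√(D² + v²x²) − D)/v².
√(D² + v²x²) = √(0.162² + 1.60² × 48.6²) = 77.76; v² = 2.56.
t = (77.76 − 0.162)/2.56 = 30.3 days (vs. the pure-advection estimate x/v = 30.4 d).

30.3 days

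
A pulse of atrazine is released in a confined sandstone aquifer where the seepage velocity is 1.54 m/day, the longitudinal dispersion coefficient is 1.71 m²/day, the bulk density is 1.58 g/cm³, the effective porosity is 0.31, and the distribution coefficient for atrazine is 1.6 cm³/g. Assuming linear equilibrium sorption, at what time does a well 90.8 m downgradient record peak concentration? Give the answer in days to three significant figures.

Retardation factor R = 1 + ρ_b·K_d/n = 1 + 1.58 × 1.6/0.31 = 9.155.
Sorption retards both mechanisms: v_R = v/R = 0.1682 m/day, D_R = D/R = 0.1868 m²/day.
Peak time from v_R²t² + 2D_R t − x² = 0: t = (√(D_R² + v_R²x²) − D_R)/v_R².
√(D_R² + v_R²x²) = √(0.1868² + 0.1682² × 90.8²) = 15.27; v_R² = 0.02829.
t = (15.27 − 0.1868)/0.02829 = 533 days.

533 days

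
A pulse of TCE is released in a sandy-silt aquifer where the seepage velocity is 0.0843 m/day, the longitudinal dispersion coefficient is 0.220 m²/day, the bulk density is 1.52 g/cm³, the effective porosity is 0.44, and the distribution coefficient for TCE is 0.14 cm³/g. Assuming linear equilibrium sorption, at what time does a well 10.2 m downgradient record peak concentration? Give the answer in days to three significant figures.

139 days

Retardation factor R = 1 + ρ_b·K_d/n = 1 + 1.52 × 0.14/0.44 = 1.484.
Sorption retards both mechanisms: v_R = v/R = 0.05681 m/day, D_R = D/R = 0.1482 m²/day.
Peak time from v_R²t² + 2D_R t − x² = 0: t = (√(D_R² + v_R²x²) − D_R)/v_R².
√(D_R² + v_R²x²) = √(0.1482² + 0.05681² × 10.2²) = 0.5981; v_R² = 0.003227.
t = (0.5981 − 0.1482)/0.003227 = 139 days.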